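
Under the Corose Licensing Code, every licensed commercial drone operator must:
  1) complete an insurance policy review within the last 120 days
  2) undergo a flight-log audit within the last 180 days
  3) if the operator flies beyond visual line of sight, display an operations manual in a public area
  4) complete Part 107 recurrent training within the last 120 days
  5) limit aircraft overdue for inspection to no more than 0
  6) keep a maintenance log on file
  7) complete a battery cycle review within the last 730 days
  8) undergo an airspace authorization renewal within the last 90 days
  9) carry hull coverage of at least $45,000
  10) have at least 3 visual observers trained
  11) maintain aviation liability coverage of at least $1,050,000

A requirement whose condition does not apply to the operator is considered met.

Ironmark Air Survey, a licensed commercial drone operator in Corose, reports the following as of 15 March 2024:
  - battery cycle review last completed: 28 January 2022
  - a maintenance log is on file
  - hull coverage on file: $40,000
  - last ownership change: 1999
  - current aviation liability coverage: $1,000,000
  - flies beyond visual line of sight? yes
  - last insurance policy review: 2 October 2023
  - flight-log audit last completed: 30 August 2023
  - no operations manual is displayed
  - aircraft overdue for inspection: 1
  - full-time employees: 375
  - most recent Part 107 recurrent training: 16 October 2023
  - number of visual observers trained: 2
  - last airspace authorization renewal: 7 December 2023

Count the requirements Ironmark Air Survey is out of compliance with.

10

1. insurance policy review 165 days ago vs limit 120 → not met
2. flight-log audit 198 days ago vs limit 180 → not met
3. condition 'flies beyond visual line of sight' holds; operations manual absent → not met
4. Part 107 recurrent training 151 days ago vs limit 120 → not met
5. aircraft overdue for inspection 1 > 0 → not met
6. maintenance log present → met
7. battery cycle review 777 days ago vs limit 730 → not met
8. airspace authorization renewal 99 days ago vs limit 90 → not met
9. hull coverage $40,000 < $45,000 → not met
10. visual observers trained 2 < 3 → not met
11. aviation liability coverage $1,000,000 < $1,050,000 → not met
Not met: 10 of 11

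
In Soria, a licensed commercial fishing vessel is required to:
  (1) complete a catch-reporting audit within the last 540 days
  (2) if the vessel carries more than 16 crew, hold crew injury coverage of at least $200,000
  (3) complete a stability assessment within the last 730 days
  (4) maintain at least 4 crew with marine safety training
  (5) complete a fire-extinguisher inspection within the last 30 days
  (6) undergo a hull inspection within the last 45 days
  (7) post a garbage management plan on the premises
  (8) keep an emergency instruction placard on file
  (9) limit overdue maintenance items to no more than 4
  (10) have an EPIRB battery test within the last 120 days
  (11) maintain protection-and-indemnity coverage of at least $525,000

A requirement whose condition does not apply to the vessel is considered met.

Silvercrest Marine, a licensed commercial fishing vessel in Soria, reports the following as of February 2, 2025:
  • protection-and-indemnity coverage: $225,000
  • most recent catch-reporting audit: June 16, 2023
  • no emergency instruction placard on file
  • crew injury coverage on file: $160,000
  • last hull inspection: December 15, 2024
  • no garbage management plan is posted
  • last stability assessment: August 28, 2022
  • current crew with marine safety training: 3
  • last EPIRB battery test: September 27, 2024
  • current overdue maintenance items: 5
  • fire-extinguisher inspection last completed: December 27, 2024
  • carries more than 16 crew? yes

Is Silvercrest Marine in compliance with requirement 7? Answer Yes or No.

No

7. garbage management plan absent → not met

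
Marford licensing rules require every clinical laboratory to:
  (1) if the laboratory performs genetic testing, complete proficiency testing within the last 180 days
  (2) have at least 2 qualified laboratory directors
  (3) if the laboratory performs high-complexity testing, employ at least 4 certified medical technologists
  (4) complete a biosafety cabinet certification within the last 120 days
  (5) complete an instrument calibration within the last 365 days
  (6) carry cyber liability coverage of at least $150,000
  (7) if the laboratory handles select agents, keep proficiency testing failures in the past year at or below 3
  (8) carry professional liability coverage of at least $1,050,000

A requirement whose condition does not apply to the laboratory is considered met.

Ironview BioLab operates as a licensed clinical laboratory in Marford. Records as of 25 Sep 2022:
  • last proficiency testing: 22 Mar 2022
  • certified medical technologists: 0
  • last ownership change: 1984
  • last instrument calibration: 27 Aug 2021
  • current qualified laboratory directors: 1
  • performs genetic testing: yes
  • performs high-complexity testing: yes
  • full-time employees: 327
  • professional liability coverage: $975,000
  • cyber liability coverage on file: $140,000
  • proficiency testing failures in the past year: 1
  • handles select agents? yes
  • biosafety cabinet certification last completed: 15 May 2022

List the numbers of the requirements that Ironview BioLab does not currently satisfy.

1. condition 'performs genetic testing' holds; proficiency testing 187 days ago vs limit 180 → not met
2. qualified laboratory directors 1 < 2 → not met
3. condition 'performs high-complexity testing' holds; certified medical technologists 0 < 4 → not met
4. biosafety cabinet certification 133 days ago vs limit 120 → not met
5. instrument calibration 394 days ago vs limit 365 → not met
6. cyber liability coverage $140,000 < $150,000 → not met
7. condition 'handles select agents' holds; proficiency testing failures in the past year 1 ≤ 3 → met
8. professional liability coverage $975,000 < $1,050,000 → not met
Not met: 1, 2, 3, 4, 5, 6, 8

1, 2, 3, 4, 5, 6, 8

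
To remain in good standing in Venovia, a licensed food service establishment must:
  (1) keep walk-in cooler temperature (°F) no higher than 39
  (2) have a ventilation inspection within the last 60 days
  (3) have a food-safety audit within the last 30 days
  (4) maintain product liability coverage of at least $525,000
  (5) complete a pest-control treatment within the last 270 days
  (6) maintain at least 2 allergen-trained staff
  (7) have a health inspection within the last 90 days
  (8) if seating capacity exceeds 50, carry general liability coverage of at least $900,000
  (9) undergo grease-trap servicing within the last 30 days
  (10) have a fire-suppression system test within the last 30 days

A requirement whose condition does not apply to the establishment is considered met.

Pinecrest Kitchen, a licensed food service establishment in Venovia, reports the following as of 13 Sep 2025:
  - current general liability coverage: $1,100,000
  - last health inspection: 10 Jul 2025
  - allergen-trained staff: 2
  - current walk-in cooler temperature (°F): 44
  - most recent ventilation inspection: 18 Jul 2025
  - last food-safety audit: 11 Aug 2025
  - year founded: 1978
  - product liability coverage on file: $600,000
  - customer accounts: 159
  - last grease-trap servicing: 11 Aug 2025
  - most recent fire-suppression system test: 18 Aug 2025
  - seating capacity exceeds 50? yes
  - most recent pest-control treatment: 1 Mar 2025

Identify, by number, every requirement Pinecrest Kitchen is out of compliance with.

1, 3, 9

1. walk-in cooler temperature (°F) 44 > 39 → not met
2. ventilation inspection 57 days ago vs limit 60 → met
3. food-safety audit 33 days ago vs limit 30 → not met
4. product liability coverage $600,000 ≥ $525,000 → met
5. pest-control treatment 196 days ago vs limit 270 → met
6. allergen-trained staff 2 ≥ 2 → met
7. health inspection 65 days ago vs limit 90 → met
8. condition 'seating capacity exceeds 50' holds; general liability coverage $1,100,000 ≥ $900,000 → met
9. grease-trap servicing 33 days ago vs limit 30 → not met
10. fire-suppression system test 26 days ago vs limit 30 → met
Not met: 1, 3, 9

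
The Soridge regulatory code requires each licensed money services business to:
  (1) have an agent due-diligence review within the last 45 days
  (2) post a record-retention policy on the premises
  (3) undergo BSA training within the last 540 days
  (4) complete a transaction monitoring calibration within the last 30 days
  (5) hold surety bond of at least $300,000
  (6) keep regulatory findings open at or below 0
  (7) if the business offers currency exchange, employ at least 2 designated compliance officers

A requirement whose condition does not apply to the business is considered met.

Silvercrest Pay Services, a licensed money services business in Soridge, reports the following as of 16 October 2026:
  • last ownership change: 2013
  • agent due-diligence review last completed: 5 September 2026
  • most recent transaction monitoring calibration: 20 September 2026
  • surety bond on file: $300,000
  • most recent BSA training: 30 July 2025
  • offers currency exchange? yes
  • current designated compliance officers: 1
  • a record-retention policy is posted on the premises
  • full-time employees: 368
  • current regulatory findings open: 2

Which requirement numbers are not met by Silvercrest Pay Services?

1. agent due-diligence review 41 days ago vs limit 45 → met
2. record-retention policy present → met
3. BSA training 443 days ago vs limit 540 → met
4. transaction monitoring calibration 26 days ago vs limit 30 → met
5. surety bond $300,000 ≥ $300,000 → met
6. regulatory findings open 2 > 0 → not met
7. condition 'offers currency exchange' holds; designated compliance officers 1 < 2 → not met
Not met: 6, 7

6, 7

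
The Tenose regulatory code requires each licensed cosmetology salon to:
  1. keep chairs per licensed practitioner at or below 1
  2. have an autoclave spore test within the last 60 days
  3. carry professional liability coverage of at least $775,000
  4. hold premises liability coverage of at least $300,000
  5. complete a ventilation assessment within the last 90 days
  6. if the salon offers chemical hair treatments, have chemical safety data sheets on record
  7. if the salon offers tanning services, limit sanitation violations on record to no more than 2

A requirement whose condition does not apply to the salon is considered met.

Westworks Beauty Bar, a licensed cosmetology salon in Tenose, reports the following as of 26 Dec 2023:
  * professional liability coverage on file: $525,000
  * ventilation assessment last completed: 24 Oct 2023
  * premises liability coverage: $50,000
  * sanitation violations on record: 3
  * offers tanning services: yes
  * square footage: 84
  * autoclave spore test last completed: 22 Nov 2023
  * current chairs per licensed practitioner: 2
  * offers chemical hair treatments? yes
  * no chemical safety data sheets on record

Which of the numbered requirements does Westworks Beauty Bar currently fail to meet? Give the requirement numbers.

1. chairs per licensed practitioner 2 > 1 → not met
2. autoclave spore test 34 days ago vs limit 60 → met
3. professional liability coverage $525,000 < $775,000 → not met
4. premises liability coverage $50,000 < $300,000 → not met
5. ventilation assessment 63 days ago vs limit 90 → met
6. condition 'offers chemical hair treatments' holds; chemical safety data sheets absent → not met
7. condition 'offers tanning services' holds; sanitation violations on record 3 > 2 → not met
Not met: 1, 3, 4, 6, 7

1, 3, 4, 6, 7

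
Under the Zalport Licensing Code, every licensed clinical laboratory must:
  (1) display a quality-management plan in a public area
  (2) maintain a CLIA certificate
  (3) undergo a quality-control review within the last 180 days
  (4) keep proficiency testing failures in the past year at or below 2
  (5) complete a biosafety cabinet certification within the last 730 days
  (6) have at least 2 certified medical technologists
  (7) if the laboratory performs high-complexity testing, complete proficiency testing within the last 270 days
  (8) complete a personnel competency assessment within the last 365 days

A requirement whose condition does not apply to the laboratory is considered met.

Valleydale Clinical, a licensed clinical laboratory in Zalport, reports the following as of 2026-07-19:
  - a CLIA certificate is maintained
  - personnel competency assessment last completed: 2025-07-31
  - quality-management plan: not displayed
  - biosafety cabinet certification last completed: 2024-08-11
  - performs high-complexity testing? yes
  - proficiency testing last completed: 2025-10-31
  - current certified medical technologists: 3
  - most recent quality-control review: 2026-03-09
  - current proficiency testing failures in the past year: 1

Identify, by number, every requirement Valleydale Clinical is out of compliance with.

1

1. quality-management plan absent → not met
2. CLIA certificate present → met
3. quality-control review 132 days ago vs limit 180 → met
4. proficiency testing failures in the past year 1 ≤ 2 → met
5. biosafety cabinet certification 707 days ago vs limit 730 → met
6. certified medical technologists 3 ≥ 2 → met
7. condition 'performs high-complexity testing' holds; proficiency testing 261 days ago vs limit 270 → met
8. personnel competency assessment 353 days ago vs limit 365 → met
Not met: 1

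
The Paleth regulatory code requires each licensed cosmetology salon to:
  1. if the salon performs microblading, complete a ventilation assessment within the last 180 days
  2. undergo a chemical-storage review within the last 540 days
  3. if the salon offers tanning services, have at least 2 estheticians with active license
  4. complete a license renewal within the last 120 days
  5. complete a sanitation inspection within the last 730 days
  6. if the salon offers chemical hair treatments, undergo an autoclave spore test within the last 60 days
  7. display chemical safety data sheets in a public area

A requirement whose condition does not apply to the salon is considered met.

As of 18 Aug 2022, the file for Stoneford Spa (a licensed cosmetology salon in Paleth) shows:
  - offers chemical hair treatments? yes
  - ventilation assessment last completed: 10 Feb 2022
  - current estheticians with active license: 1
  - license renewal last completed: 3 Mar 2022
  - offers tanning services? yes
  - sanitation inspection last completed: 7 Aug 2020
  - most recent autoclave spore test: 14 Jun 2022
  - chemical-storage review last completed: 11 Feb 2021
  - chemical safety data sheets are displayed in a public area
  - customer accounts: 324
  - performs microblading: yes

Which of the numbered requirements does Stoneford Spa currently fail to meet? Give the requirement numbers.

1, 2, 3, 4, 5, 6

1. condition 'performs microblading' holds; ventilation assessment 189 days ago vs limit 180 → not met
2. chemical-storage review 553 days ago vs limit 540 → not met
3. condition 'offers tanning services' holds; estheticians with active license 1 < 2 → not met
4. license renewal 168 days ago vs limit 120 → not met
5. sanitation inspection 741 days ago vs limit 730 → not met
6. condition 'offers chemical hair treatments' holds; autoclave spore test 65 days ago vs limit 60 → not met
7. chemical safety data sheets present → met
Not met: 1, 2, 3, 4, 5, 6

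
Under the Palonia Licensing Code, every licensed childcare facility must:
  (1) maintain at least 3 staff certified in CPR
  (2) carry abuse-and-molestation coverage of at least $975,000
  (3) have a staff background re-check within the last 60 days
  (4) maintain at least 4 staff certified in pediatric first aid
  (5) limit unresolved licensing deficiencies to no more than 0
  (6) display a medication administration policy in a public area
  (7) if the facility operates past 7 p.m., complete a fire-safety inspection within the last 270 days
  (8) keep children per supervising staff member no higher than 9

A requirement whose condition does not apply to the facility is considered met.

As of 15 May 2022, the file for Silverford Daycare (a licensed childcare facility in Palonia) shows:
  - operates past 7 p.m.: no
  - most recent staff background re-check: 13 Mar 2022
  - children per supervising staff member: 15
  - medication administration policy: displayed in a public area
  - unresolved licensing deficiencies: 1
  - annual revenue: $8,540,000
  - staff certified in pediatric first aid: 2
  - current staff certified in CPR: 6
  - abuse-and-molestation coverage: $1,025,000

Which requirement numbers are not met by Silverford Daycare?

3, 4, 5, 8

1. staff certified in CPR 6 ≥ 3 → met
2. abuse-and-molestation coverage $1,025,000 ≥ $975,000 → met
3. staff background re-check 63 days ago vs limit 60 → not met
4. staff certified in pediatric first aid 2 < 4 → not met
5. unresolved licensing deficiencies 1 > 0 → not met
6. medication administration policy present → met
7. condition 'operates past 7 p.m.' does not hold → requirement n/a → met
8. children per supervising staff member 15 > 9 → not met
Not met: 3, 4, 5, 8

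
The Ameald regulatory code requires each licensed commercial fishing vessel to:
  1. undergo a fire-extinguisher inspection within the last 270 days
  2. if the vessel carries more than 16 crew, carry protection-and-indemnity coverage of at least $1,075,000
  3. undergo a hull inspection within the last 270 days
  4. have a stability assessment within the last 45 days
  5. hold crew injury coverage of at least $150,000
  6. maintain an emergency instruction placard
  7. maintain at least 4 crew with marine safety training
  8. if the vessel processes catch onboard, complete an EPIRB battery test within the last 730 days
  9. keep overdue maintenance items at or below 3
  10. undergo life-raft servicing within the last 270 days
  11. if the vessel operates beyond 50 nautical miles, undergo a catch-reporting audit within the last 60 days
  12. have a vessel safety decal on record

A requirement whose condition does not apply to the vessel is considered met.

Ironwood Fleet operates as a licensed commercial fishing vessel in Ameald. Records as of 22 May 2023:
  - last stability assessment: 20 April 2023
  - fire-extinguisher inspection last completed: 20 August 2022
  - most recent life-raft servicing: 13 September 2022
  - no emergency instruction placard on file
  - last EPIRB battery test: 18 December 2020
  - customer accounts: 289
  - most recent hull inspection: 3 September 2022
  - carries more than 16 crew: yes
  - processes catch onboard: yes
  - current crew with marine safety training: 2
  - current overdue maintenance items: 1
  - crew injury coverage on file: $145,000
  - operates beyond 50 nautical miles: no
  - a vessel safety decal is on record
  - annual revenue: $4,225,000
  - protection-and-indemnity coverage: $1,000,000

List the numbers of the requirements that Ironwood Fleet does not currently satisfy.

1, 2, 5, 6, 7, 8

1. fire-extinguisher inspection 275 days ago vs limit 270 → not met
2. condition 'carries more than 16 crew' holds; protection-and-indemnity coverage $1,000,000 < $1,075,000 → not met
3. hull inspection 261 days ago vs limit 270 → met
4. stability assessment 32 days ago vs limit 45 → met
5. crew injury coverage $145,000 < $150,000 → not met
6. emergency instruction placard absent → not met
7. crew with marine safety training 2 < 4 → not met
8. condition 'processes catch onboard' holds; EPIRB battery test 885 days ago vs limit 730 → not met
9. overdue maintenance items 1 ≤ 3 → met
10. life-raft servicing 251 days ago vs limit 270 → met
11. condition 'operates beyond 50 nautical miles' does not hold → requirement n/a → met
12. vessel safety decal present → met
Not met: 1, 2, 5, 6, 7, 8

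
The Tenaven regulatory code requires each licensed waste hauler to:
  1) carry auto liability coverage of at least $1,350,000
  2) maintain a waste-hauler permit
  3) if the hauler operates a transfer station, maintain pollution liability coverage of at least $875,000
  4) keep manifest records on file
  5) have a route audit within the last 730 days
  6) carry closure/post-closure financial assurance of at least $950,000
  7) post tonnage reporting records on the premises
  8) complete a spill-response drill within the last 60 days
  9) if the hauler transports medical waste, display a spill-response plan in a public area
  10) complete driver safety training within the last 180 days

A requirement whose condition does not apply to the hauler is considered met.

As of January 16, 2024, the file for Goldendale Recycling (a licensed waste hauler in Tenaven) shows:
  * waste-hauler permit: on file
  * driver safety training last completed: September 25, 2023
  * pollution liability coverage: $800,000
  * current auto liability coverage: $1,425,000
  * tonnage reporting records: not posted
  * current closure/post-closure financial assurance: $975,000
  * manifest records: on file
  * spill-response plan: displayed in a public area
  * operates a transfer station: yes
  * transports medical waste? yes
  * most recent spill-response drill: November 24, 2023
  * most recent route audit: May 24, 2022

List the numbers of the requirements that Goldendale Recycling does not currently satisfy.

1. auto liability coverage $1,425,000 ≥ $1,350,000 → met
2. waste-hauler permit present → met
3. condition 'operates a transfer station' holds; pollution liability coverage $800,000 < $875,000 → not met
4. manifest records present → met
5. route audit 602 days ago vs limit 730 → met
6. closure/post-closure financial assurance $975,000 ≥ $950,000 → met
7. tonnage reporting records absent → not met
8. spill-response drill 53 days ago vs limit 60 → met
9. condition 'transports medical waste' holds; spill-response plan present → met
10. driver safety training 113 days ago vs limit 180 → met
Not met: 3, 7

3, 7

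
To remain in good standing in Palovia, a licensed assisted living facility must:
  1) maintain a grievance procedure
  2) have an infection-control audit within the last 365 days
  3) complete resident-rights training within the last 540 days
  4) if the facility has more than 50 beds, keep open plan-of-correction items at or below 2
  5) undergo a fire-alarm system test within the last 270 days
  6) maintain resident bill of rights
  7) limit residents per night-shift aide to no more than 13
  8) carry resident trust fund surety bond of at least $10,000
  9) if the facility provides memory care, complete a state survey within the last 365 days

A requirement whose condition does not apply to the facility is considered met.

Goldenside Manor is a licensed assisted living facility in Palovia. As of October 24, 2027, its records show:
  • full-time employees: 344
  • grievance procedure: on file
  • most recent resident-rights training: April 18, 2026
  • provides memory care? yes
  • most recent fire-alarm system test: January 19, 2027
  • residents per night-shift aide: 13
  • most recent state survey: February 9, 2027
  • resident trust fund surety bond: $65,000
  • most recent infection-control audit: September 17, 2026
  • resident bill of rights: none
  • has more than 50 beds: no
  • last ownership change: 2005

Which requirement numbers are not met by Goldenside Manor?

1. grievance procedure present → met
2. infection-control audit 402 days ago vs limit 365 → not met
3. resident-rights training 554 days ago vs limit 540 → not met
4. condition 'has more than 50 beds' does not hold → requirement n/a → met
5. fire-alarm system test 278 days ago vs limit 270 → not met
6. resident bill of rights absent → not met
7. residents per night-shift aide 13 ≤ 13 → met
8. resident trust fund surety bond $65,000 ≥ $10,000 → met
9. condition 'provides memory care' holds; state survey 257 days ago vs limit 365 → met
Not met: 2, 3, 5, 6

2, 3, 5, 6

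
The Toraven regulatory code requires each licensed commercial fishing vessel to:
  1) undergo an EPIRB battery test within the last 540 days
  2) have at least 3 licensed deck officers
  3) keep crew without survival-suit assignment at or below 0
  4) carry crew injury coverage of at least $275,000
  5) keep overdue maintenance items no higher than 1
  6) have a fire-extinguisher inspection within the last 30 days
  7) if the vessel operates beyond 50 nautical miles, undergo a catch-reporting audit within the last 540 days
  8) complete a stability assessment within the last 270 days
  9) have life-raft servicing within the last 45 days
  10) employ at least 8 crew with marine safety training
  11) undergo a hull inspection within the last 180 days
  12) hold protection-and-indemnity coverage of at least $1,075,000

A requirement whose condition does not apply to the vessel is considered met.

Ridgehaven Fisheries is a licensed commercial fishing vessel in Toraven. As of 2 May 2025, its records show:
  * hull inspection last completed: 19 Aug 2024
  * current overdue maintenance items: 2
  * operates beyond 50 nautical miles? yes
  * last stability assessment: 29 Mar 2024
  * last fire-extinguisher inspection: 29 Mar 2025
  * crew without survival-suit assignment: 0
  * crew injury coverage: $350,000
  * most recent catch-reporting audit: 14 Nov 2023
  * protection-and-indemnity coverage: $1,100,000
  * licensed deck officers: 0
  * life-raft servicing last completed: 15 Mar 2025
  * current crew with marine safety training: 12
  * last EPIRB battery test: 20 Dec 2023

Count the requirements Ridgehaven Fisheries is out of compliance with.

1. EPIRB battery test 499 days ago vs limit 540 → met
2. licensed deck officers 0 < 3 → not met
3. crew without survival-suit assignment 0 ≤ 0 → met
4. crew injury coverage $350,000 ≥ $275,000 → met
5. overdue maintenance items 2 > 1 → not met
6. fire-extinguisher inspection 34 days ago vs limit 30 → not met
7. condition 'operates beyond 50 nautical miles' holds; catch-reporting audit 535 days ago vs limit 540 → met
8. stability assessment 399 days ago vs limit 270 → not met
9. life-raft servicing 48 days ago vs limit 45 → not met
10. crew with marine safety training 12 ≥ 8 → met
11. hull inspection 256 days ago vs limit 180 → not met
12. protection-and-indemnity coverage $1,100,000 ≥ $1,075,000 → met
Not met: 6 of 12

6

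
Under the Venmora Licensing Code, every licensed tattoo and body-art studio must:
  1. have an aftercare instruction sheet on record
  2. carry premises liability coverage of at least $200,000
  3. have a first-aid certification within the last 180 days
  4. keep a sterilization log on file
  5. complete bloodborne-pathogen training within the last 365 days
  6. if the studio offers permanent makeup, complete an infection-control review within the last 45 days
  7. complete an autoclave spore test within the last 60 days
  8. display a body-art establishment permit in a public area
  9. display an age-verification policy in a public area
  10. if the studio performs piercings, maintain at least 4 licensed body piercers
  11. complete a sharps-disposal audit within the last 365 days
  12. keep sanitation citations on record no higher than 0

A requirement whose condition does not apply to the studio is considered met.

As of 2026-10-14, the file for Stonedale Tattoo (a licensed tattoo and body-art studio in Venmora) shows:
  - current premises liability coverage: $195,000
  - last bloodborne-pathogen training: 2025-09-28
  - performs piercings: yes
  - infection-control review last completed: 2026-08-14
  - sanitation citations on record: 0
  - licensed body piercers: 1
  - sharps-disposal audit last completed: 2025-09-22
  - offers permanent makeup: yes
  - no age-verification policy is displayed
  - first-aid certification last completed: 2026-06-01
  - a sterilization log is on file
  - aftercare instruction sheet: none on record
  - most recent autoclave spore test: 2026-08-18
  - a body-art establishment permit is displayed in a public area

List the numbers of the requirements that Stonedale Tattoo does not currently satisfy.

1. aftercare instruction sheet absent → not met
2. premises liability coverage $195,000 < $200,000 → not met
3. first-aid certification 135 days ago vs limit 180 → met
4. sterilization log present → met
5. bloodborne-pathogen training 381 days ago vs limit 365 → not met
6. condition 'offers permanent makeup' holds; infection-control review 61 days ago vs limit 45 → not met
7. autoclave spore test 57 days ago vs limit 60 → met
8. body-art establishment permit present → met
9. age-verification policy absent → not met
10. condition 'performs piercings' holds; licensed body piercers 1 < 4 → not met
11. sharps-disposal audit 387 days ago vs limit 365 → not met
12. sanitation citations on record 0 ≤ 0 → met
Not met: 1, 2, 5, 6, 9, 10, 11

1, 2, 5, 6, 9, 10, 11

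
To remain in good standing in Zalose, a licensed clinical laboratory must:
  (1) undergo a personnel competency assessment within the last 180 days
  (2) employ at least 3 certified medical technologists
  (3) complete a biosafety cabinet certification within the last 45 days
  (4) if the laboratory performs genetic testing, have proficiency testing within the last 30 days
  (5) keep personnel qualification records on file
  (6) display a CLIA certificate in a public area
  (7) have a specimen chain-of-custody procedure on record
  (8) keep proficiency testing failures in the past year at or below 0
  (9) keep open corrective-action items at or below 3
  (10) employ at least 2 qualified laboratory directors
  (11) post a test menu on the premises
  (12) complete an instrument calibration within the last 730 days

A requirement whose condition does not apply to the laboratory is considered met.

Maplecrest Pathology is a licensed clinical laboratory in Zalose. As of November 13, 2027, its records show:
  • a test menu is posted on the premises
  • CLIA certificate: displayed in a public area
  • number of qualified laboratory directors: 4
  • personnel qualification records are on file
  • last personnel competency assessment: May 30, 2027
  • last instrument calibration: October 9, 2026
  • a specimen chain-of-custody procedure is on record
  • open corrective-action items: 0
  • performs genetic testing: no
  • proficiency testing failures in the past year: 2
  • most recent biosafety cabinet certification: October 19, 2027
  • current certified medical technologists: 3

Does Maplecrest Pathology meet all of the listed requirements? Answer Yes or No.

No

1. personnel competency assessment 167 days ago vs limit 180 → met
2. certified medical technologists 3 ≥ 3 → met
3. biosafety cabinet certification 25 days ago vs limit 45 → met
4. condition 'performs genetic testing' does not hold → requirement n/a → met
5. personnel qualification records present → met
6. CLIA certificate present → met
7. specimen chain-of-custody procedure present → met
8. proficiency testing failures in the past year 2 > 0 → not met
9. open corrective-action items 0 ≤ 3 → met
10. qualified laboratory directors 4 ≥ 2 → met
11. test menu present → met
12. instrument calibration 400 days ago vs limit 730 → met
Not met: 8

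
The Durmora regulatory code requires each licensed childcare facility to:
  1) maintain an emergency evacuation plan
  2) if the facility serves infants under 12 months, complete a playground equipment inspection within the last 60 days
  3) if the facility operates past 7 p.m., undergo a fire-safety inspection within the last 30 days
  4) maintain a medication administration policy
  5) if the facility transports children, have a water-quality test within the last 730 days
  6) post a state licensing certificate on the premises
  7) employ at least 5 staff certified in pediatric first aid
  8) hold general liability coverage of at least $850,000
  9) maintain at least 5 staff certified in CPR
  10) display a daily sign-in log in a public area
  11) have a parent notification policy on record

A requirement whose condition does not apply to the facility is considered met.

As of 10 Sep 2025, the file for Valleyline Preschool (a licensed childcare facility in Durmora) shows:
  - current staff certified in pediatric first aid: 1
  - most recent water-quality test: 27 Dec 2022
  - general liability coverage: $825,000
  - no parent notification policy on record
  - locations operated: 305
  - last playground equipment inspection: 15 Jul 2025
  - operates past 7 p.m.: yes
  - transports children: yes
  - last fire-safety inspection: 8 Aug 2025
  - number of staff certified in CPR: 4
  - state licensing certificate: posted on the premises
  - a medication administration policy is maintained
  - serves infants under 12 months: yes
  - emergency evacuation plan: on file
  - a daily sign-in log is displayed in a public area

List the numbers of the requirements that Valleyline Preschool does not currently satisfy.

3, 5, 7, 8, 9, 11

1. emergency evacuation plan present → met
2. condition 'serves infants under 12 months' holds; playground equipment inspection 57 days ago vs limit 60 → met
3. condition 'operates past 7 p.m.' holds; fire-safety inspection 33 days ago vs limit 30 → not met
4. medication administration policy present → met
5. condition 'transports children' holds; water-quality test 988 days ago vs limit 730 → not met
6. state licensing certificate present → met
7. staff certified in pediatric first aid 1 < 5 → not met
8. general liability coverage $825,000 < $850,000 → not met
9. staff certified in CPR 4 < 5 → not met
10. daily sign-in log present → met
11. parent notification policy absent → not met
Not met: 3, 5, 7, 8, 9, 11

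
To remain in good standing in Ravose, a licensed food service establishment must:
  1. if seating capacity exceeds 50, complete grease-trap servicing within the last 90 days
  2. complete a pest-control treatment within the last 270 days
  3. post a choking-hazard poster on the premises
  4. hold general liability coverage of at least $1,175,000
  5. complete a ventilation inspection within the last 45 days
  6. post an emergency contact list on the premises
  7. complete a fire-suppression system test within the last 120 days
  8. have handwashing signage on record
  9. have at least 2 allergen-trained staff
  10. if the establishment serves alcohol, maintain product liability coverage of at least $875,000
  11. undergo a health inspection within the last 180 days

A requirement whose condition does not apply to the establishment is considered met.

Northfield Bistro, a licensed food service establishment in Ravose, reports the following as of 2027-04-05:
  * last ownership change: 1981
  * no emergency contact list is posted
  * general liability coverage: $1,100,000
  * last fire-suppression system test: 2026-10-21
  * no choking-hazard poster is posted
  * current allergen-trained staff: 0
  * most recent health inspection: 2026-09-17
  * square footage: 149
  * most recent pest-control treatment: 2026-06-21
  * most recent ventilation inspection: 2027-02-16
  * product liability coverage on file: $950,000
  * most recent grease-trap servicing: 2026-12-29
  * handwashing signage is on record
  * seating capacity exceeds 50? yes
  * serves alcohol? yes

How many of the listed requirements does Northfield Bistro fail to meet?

1. condition 'seating capacity exceeds 50' holds; grease-trap servicing 97 days ago vs limit 90 → not met
2. pest-control treatment 288 days ago vs limit 270 → not met
3. choking-hazard poster absent → not met
4. general liability coverage $1,100,000 < $1,175,000 → not met
5. ventilation inspection 48 days ago vs limit 45 → not met
6. emergency contact list absent → not met
7. fire-suppression system test 166 days ago vs limit 120 → not met
8. handwashing signage present → met
9. allergen-trained staff 0 < 2 → not met
10. condition 'serves alcohol' holds; product liability coverage $950,000 ≥ $875,000 → met
11. health inspection 200 days ago vs limit 180 → not met
Not met: 9 of 11

9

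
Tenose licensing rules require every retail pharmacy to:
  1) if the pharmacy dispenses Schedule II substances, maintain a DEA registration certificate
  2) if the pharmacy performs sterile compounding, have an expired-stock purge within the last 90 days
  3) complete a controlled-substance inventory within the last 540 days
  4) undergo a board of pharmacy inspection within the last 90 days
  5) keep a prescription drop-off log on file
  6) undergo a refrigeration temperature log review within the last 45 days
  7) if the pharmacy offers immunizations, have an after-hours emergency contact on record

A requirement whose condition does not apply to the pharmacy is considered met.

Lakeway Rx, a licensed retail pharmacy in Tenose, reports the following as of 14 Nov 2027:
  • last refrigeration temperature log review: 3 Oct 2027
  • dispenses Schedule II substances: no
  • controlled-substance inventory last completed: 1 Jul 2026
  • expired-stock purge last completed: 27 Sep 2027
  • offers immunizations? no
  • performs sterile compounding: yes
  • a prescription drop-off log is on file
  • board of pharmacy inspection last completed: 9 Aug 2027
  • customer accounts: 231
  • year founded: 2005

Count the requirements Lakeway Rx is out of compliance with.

1. condition 'dispenses Schedule II substances' does not hold → requirement n/a → met
2. condition 'performs sterile compounding' holds; expired-stock purge 48 days ago vs limit 90 → met
3. controlled-substance inventory 501 days ago vs limit 540 → met
4. board of pharmacy inspection 97 days ago vs limit 90 → not met
5. prescription drop-off log present → met
6. refrigeration temperature log review 42 days ago vs limit 45 → met
7. condition 'offers immunizations' does not hold → requirement n/a → met
Not met: 1 of 7

1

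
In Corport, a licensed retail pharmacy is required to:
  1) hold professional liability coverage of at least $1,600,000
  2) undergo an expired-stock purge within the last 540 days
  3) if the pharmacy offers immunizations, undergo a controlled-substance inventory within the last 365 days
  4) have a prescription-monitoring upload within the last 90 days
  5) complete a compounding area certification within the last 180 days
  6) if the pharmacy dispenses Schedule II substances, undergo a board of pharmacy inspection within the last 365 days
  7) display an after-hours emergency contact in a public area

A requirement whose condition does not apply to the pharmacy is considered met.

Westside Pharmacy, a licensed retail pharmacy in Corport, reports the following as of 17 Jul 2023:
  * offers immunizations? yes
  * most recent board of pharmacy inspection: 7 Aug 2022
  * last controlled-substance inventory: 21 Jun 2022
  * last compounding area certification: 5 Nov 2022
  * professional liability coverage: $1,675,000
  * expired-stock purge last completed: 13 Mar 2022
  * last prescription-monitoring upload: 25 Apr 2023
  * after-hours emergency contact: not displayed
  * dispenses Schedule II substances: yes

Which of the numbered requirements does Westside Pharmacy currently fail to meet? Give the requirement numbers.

1. professional liability coverage $1,675,000 ≥ $1,600,000 → met
2. expired-stock purge 491 days ago vs limit 540 → met
3. condition 'offers immunizations' holds; controlled-substance inventory 391 days ago vs limit 365 → not met
4. prescription-monitoring upload 83 days ago vs limit 90 → met
5. compounding area certification 254 days ago vs limit 180 → not met
6. condition 'dispenses Schedule II substances' holds; board of pharmacy inspection 344 days ago vs limit 365 → met
7. after-hours emergency contact absent → not met
Not met: 3, 5, 7

3, 5, 7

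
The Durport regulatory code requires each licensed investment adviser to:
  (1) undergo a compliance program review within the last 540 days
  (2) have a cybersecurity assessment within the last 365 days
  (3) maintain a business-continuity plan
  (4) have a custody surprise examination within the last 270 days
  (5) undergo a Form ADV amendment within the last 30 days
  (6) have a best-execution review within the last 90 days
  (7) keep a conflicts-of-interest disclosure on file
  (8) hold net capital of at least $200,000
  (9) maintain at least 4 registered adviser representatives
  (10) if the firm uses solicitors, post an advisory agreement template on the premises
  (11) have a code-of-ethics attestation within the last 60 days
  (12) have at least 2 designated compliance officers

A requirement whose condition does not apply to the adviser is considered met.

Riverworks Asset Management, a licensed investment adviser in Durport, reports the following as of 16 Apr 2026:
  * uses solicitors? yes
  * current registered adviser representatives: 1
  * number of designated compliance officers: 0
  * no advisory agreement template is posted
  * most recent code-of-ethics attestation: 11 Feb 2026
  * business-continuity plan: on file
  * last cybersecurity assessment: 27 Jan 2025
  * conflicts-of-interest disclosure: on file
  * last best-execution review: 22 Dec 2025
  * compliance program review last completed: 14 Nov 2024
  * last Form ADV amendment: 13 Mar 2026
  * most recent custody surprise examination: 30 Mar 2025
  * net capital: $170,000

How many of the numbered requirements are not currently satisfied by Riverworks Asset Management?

1. compliance program review 518 days ago vs limit 540 → met
2. cybersecurity assessment 444 days ago vs limit 365 → not met
3. business-continuity plan present → met
4. custody surprise examination 382 days ago vs limit 270 → not met
5. Form ADV amendment 34 days ago vs limit 30 → not met
6. best-execution review 115 days ago vs limit 90 → not met
7. conflicts-of-interest disclosure present → met
8. net capital $170,000 < $200,000 → not met
9. registered adviser representatives 1 < 4 → not met
10. condition 'uses solicitors' holds; advisory agreement template absent → not met
11. code-of-ethics attestation 64 days ago vs limit 60 → not met
12. designated compliance officers 0 < 2 → not met
Not met: 9 of 12

9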